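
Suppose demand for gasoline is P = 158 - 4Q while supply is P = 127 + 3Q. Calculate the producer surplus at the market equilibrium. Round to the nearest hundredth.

Equilibrium: 158 - 4Q = 127 + 3Q, so Q* = 4.4286 and P* = 140.2857.
Producer surplus is the triangle above supply below P*: (1/2)(4.4286)(140.2857 - 127) = (1/2)(4.4286)(13.2857) = 29.4184.

29.42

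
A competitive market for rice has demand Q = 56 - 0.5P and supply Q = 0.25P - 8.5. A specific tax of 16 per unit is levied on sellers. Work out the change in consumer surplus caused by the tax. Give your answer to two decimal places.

Rewriting demand in inverse form: P = 112 - 2Q.
Rewriting supply in inverse form: P = 34 + 4Q.
Pre-tax equilibrium: 112 - 2Q = 34 + 4Q gives Q* = 13, P* = 86.
With the tax, sellers need 16 more per unit: 112 - 2Q = 34 + 4Q + 16, so Q_t = 10.3333. Buyers pay P_b = 91.3333; sellers receive P_s = P_b - 16 = 75.3333.
CS falls from (1/2)(13)(26) = 169 to (1/2)(10.3333)(20.6667) = 106.7778, a change of -62.2222.

-62.22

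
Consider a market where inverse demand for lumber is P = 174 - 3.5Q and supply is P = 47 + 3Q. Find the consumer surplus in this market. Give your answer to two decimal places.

668.07

Equilibrium: 174 - 3.5Q = 47 + 3Q, so Q* = 19.5385 and P* = 105.6154.
The demand choke price is 174, so CS = (1/2)(Q*)(174 - P*) = (1/2)(19.5385)(68.3846) = 668.0651.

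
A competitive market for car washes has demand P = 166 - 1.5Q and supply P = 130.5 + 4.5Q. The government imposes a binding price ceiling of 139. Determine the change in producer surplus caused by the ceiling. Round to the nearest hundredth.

Free-market equilibrium: 166 - 1.5Q = 130.5 + 4.5Q gives Q* = 5.9167, P* = 157.125.
At P = 139, sellers supply (139 - 130.5)/4.5 = 1.8889 while buyers want more, so the quantity traded is 1.8889 at price 139.
PS goes from (1/2)(5.9167)(26.625) = 78.7656 to 8.0278 (computed as (139 - 130.5)(1.8889) - (1/2)(4.5)(1.8889)^2), a change of -70.7378.

-70.74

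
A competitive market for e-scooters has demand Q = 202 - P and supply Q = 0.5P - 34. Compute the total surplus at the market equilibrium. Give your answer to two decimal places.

2992.67

Rewriting demand in inverse form: P = 202 - Q.
Rewriting supply in inverse form: P = 68 + 2Q.
Set 202 - Q = 68 + 2Q, which gives 134 = 3Q, so Q* = 44.6667 and P* = 202 - (44.6667) = 157.3333.
CS = (1/2)(44.6667)(44.6667) = 997.5556 and PS = (1/2)(44.6667)(89.3333) = 1995.1111, so total surplus = 2992.6667.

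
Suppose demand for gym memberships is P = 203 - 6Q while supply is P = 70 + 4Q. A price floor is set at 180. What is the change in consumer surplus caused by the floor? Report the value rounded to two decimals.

Free-market equilibrium: 203 - 6Q = 70 + 4Q gives Q* = 13.3, P* = 123.2.
At P = 180, buyers demand (203 - 180)/6 = 3.8333 while sellers would supply more, so the quantity traded is 3.8333 at price 180.
CS goes from (1/2)(13.3)(79.8) = 530.67 to 44.0833 (computed as (203 - 180)(3.8333) - (1/2)(6)(3.8333)^2), a change of -486.5867.

-486.59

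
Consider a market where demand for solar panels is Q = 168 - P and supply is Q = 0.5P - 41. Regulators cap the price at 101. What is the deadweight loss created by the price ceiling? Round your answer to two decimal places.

551.04

Rewriting demand in inverse form: P = 168 - Q.
Rewriting supply in inverse form: P = 82 + 2Q.
Free-market equilibrium: 168 - Q = 82 + 2Q gives Q* = 28.6667, P* = 139.3333.
At P = 101, sellers supply (101 - 82)/2 = 9.5 while buyers want more, so the quantity traded is 9.5 at price 101.
The lost-trades triangle has base Q* - 9.5 = 19.1667 and height equal to the gap between the curves at Q = 9.5, which is 158.5 - 101 = 57.5. DWL = (1/2)(19.1667)(57.5) = 551.0417.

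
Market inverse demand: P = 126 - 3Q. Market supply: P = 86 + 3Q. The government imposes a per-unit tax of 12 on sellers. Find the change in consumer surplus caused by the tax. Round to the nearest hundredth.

Without the tax, 126 - 3Q = 86 + 3Q so Q* = 6.6667 and P* = 106.
A tax on sellers shifts supply up by 12: 126 - 3Q = 86 + 3Q + 12, so Q_t = 4.6667. Buyers pay P_b = 112; sellers receive P_s = P_b - 12 = 100.
Consumers lose the trapezoid between P* and P_b out to Q_t plus the triangle from Q_t to Q*: change in CS = 32.6667 - 66.6667 = -34.

-34.00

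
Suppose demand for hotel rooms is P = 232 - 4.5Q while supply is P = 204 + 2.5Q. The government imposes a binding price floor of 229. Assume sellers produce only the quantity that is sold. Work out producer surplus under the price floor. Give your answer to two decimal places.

16.11

Without the control, 232 - 4.5Q = 204 + 2.5Q so Q* = 4 and P* = 214.
At the floor price 229, quantity demanded is (232 - 229)/4.5 = 0.6667; demand is the short side, so Q = 0.6667 trades at P = 229.
The supply price at Q = 0.6667 is 205.6667. PS is the trapezoid between 229 and supply over [0, 0.6667]: (1/2)[(229 - 204) + (229 - 205.6667)](0.6667) = 16.1111.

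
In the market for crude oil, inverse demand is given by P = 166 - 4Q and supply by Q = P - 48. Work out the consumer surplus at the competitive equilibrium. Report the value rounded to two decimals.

Rewriting supply in inverse form: P = 48 + Q.
Set 166 - 4Q = 48 + Q, which gives 118 = 5Q, so Q* = 23.6 and P* = 166 - 4(23.6) = 71.6.
Consumer surplus is the triangle under demand above P*: (1/2)(23.6)(166 - 71.6) = (1/2)(23.6)(94.4) = 1113.92.

1113.92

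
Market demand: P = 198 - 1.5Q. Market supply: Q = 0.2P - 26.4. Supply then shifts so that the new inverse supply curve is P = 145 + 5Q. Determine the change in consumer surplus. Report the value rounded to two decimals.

-27.46

Rewriting supply in inverse form: P = 132 + 5Q.
Initial equilibrium: Q_0 = 10.1538, P_0 = 182.7692; CS_0 = (1/2)(10.1538)(15.2308) = 77.3254, PS_0 = (1/2)(10.1538)(50.7692) = 257.7515.
New equilibrium: 198 - 1.5Q = 145 + 5Q gives Q_1 = 8.1538, P_1 = 185.7692; CS_1 = 49.8639, PS_1 = 166.213.
Change in consumer surplus = 49.8639 - 77.3254 = -27.4615.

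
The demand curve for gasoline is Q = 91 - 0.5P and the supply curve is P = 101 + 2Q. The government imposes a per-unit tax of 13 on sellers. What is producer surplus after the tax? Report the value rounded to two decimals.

289.00

Rewriting demand in inverse form: P = 182 - 2Q.
Without the tax, 182 - 2Q = 101 + 2Q so Q* = 20.25 and P* = 141.5.
With the tax, sellers need 13 more per unit: 182 - 2Q = 101 + 2Q + 13, so Q_t = 17. Buyers pay P_b = 148; sellers receive P_s = P_b - 13 = 135.
PS = (1/2)(Q_t)(P_s - 101) = (1/2)(17)(34) = 289.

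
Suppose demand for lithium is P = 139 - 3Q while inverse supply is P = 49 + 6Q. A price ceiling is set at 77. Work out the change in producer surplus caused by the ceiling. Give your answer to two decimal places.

-234.67

Without the control, 139 - 3Q = 49 + 6Q so Q* = 10 and P* = 109.
At the ceiling price 77, quantity supplied is (77 - 49)/6 = 4.6667; supply is the short side, so Q = 4.6667 trades at P = 77.
PS goes from (1/2)(10)(60) = 300 to 65.3333 (computed as (77 - 49)(4.6667) - (1/2)(6)(4.6667)^2), a change of -234.6667.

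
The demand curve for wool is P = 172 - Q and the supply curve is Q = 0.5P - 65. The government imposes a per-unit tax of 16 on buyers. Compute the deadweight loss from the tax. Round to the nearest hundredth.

42.67

Rewriting supply in inverse form: P = 130 + 2Q.
Without the tax, 172 - Q = 130 + 2Q so Q* = 14 and P* = 158.
A tax on buyers shifts demand down by 16: (172 - 16) - Q = 130 + 2Q, so Q_t = 8.6667. Buyers pay P_b = 163.3333; sellers receive P_s = P_b - 16 = 147.3333.
Deadweight loss is the triangle between the curves from Q_t to Q*: (1/2)(14 - 8.6667)(16) = 42.6667.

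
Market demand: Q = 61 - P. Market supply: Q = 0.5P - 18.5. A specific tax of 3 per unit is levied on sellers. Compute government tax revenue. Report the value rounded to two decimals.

21.00

Rewriting demand in inverse form: P = 61 - Q.
Rewriting supply in inverse form: P = 37 + 2Q.
Without the tax, 61 - Q = 37 + 2Q so Q* = 8 and P* = 53.
A tax on sellers shifts supply up by 3: 61 - Q = 37 + 2Q + 3, so Q_t = 7. Buyers pay P_b = 54; sellers receive P_s = P_b - 3 = 51.
Revenue is the tax times quantity traded: 3 x 7 = 21.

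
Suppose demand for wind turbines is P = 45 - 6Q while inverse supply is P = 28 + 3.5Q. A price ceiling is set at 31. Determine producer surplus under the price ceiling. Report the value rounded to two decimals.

1.29

Free-market equilibrium: 45 - 6Q = 28 + 3.5Q gives Q* = 1.7895, P* = 34.2632.
At P = 31, sellers supply (31 - 28)/3.5 = 0.8571 while buyers want more, so the quantity traded is 0.8571 at price 31.
PS is the triangle above supply below 31: (1/2)(0.8571)(31 - 28) = 1.2857.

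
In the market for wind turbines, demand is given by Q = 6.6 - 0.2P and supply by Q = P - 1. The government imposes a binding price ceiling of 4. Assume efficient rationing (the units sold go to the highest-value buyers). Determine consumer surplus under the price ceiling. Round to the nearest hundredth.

Rewriting demand in inverse form: P = 33 - 5Q.
Rewriting supply in inverse form: P = 1 + Q.
Free-market equilibrium: 33 - 5Q = 1 + Q gives Q* = 5.3333, P* = 6.3333.
At P = 4, sellers supply (4 - 1)/1 = 3 while buyers want more, so the quantity traded is 3 at price 4.
The demand price at Q = 3 is 18. CS is the trapezoid between demand and 4 over [0, 3]: (1/2)[(33 - 4) + (18 - 4)](3) = 64.5.

64.50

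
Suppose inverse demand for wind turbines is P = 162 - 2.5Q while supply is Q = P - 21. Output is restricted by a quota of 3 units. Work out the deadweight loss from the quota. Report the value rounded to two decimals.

2432.89

Rewriting supply in inverse form: P = 21 + Q.
Without the quota, 162 - 2.5Q = 21 + Q gives Q* = 40.2857.
At Q = 3 the demand price is 162 - 2.5(3) = 154.5 and the supply price is 21 + (3) = 24.
Deadweight loss is the triangle between the curves from 3 to 40.2857: (1/2)(154.5 - 24)(40.2857 - 3) = 2432.8929.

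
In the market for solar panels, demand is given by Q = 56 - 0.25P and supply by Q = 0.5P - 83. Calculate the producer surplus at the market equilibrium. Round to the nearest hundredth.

Rewriting demand in inverse form: P = 224 - 4Q.
Rewriting supply in inverse form: P = 166 + 2Q.
Set 224 - 4Q = 166 + 2Q, which gives 58 = 6Q, so Q* = 9.6667 and P* = 224 - 4(9.6667) = 185.3333.
Producer surplus is the triangle above supply below P*: (1/2)(9.6667)(185.3333 - 166) = (1/2)(9.6667)(19.3333) = 93.4444.

93.44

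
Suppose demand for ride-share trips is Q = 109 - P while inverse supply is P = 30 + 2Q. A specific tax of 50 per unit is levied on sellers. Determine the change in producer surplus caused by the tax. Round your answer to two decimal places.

Rewriting demand in inverse form: P = 109 - Q.
Without the tax, 109 - Q = 30 + 2Q so Q* = 26.3333 and P* = 82.6667.
A tax on sellers shifts supply up by 50: 109 - Q = 30 + 2Q + 50, so Q_t = 9.6667. Buyers pay P_b = 99.3333; sellers receive P_s = P_b - 50 = 49.3333.
Producers lose the trapezoid between P_s and P* out to Q_t plus the triangle from Q_t to Q*: change in PS = 93.4444 - 693.4444 = -600.

-600.00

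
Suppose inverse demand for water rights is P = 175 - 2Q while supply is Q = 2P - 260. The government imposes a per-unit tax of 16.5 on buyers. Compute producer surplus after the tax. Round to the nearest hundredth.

Rewriting supply in inverse form: P = 130 + 0.5Q.
Pre-tax equilibrium: 175 - 2Q = 130 + 0.5Q gives Q* = 18, P* = 139.
A tax on buyers shifts demand down by 16.5: (175 - 16.5) - 2Q = 130 + 0.5Q, so Q_t = 11.4. Buyers pay P_b = 152.2; sellers receive P_s = P_b - 16.5 = 135.7.
PS = (1/2)(Q_t)(P_s - 130) = (1/2)(11.4)(5.7) = 32.49.

32.49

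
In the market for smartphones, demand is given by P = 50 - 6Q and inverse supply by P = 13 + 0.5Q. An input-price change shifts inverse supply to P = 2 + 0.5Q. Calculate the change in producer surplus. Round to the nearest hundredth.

5.53

Initial equilibrium: Q_0 = 5.6923, P_0 = 15.8462; CS_0 = (1/2)(5.6923)(34.1538) = 97.2071, PS_0 = (1/2)(5.6923)(2.8462) = 8.1006.
New equilibrium: 50 - 6Q = 2 + 0.5Q gives Q_1 = 7.3846, P_1 = 5.6923; CS_1 = 163.5976, PS_1 = 13.6331.
Change in producer surplus = 13.6331 - 8.1006 = 5.5325.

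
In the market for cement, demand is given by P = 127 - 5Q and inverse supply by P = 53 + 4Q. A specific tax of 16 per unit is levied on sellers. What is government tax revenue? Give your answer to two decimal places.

Without the tax, 127 - 5Q = 53 + 4Q so Q* = 8.2222 and P* = 85.8889.
A tax on sellers shifts supply up by 16: 127 - 5Q = 53 + 4Q + 16, so Q_t = 6.4444. Buyers pay P_b = 94.7778; sellers receive P_s = P_b - 16 = 78.7778.
Tax revenue = t x Q_t = 16 x 6.4444 = 103.1111.

103.11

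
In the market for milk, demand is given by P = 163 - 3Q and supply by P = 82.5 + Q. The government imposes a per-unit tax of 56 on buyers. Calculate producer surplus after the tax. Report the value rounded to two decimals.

18.76

Without the tax, 163 - 3Q = 82.5 + Q so Q* = 20.125 and P* = 102.625.
A tax on buyers shifts demand down by 56: (163 - 56) - 3Q = 82.5 + Q, so Q_t = 6.125. Buyers pay P_b = 144.625; sellers receive P_s = P_b - 56 = 88.625.
PS = (1/2)(Q_t)(P_s - 82.5) = (1/2)(6.125)(6.125) = 18.7578.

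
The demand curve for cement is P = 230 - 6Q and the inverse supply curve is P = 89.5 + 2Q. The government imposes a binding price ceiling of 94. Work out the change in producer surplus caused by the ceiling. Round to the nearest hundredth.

-303.38

Free-market equilibrium: 230 - 6Q = 89.5 + 2Q gives Q* = 17.5625, P* = 124.625.
At P = 94, sellers supply (94 - 89.5)/2 = 2.25 while buyers want more, so the quantity traded is 2.25 at price 94.
PS goes from (1/2)(17.5625)(35.125) = 308.4414 to 5.0625 (computed as (94 - 89.5)(2.25) - (1/2)(2)(2.25)^2), a change of -303.3789.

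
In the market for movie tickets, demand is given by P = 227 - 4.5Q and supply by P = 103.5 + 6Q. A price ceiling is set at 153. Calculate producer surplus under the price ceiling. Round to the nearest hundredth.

204.19

Without the control, 227 - 4.5Q = 103.5 + 6Q so Q* = 11.7619 and P* = 174.0714.
At the ceiling price 153, quantity supplied is (153 - 103.5)/6 = 8.25; supply is the short side, so Q = 8.25 trades at P = 153.
PS is the triangle above supply below 153: (1/2)(8.25)(153 - 103.5) = 204.1875.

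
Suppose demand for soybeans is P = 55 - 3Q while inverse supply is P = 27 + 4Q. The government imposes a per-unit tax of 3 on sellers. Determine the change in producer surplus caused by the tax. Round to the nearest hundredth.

-6.49

Without the tax, 55 - 3Q = 27 + 4Q so Q* = 4 and P* = 43.
With the tax, sellers need 3 more per unit: 55 - 3Q = 27 + 4Q + 3, so Q_t = 3.5714. Buyers pay P_b = 44.2857; sellers receive P_s = P_b - 3 = 41.2857.
PS falls from (1/2)(4)(16) = 32 to (1/2)(3.5714)(14.2857) = 25.5102, a change of -6.4898.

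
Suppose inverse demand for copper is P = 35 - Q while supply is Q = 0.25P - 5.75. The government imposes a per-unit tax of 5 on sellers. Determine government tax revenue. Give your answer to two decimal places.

7.00

Rewriting supply in inverse form: P = 23 + 4Q.
Pre-tax equilibrium: 35 - Q = 23 + 4Q gives Q* = 2.4, P* = 32.6.
A tax on sellers shifts supply up by 5: 35 - Q = 23 + 4Q + 5, so Q_t = 1.4. Buyers pay P_b = 33.6; sellers receive P_s = P_b - 5 = 28.6.
Revenue is the tax times quantity traded: 5 x 1.4 = 7.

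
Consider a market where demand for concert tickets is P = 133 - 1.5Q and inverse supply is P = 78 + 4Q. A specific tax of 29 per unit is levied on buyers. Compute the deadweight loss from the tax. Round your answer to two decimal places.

76.45

Pre-tax equilibrium: 133 - 1.5Q = 78 + 4Q gives Q* = 10, P* = 118.
With the tax, buyers' net willingness to pay falls by 29: (133 - 29) - 1.5Q = 78 + 4Q, so Q_t = 4.7273. Buyers pay P_b = 125.9091; sellers receive P_s = P_b - 29 = 96.9091.
The welfare triangle lost has base Q* - Q_t = 5.2727 and height t = 29, so DWL = (1/2)(5.2727)(29) = 76.4545.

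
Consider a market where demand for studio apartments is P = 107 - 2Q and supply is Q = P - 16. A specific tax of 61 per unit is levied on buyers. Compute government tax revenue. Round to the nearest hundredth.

Rewriting supply in inverse form: P = 16 + Q.
Without the tax, 107 - 2Q = 16 + Q so Q* = 30.3333 and P* = 46.3333.
With the tax, buyers' net willingness to pay falls by 61: (107 - 61) - 2Q = 16 + Q, so Q_t = 10. Buyers pay P_b = 87; sellers receive P_s = P_b - 61 = 26.
Revenue is the tax times quantity traded: 61 x 10 = 610.

610.00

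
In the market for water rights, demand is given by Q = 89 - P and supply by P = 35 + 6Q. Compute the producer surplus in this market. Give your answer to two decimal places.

178.53

Rewriting demand in inverse form: P = 89 - Q.
Set 89 - Q = 35 + 6Q, which gives 54 = 7Q, so Q* = 7.7143 and P* = 89 - (7.7143) = 81.2857.
PS is the area between P* and the supply curve from 0 to Q*: (1/2)(7.7143)(46.2857) = 178.5306.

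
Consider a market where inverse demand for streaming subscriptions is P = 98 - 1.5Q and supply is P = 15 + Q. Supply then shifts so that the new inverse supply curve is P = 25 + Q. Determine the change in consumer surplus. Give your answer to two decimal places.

Initial equilibrium: Q_0 = 33.2, P_0 = 48.2; CS_0 = (1/2)(33.2)(49.8) = 826.68, PS_0 = (1/2)(33.2)(33.2) = 551.12.
New equilibrium: 98 - 1.5Q = 25 + Q gives Q_1 = 29.2, P_1 = 54.2; CS_1 = 639.48, PS_1 = 426.32.
Change in consumer surplus = 639.48 - 826.68 = -187.2.

-187.20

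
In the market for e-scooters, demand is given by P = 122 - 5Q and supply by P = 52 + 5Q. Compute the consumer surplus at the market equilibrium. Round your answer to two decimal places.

Set 122 - 5Q = 52 + 5Q, which gives 70 = 10Q, so Q* = 7 and P* = 122 - 5(7) = 87.
Consumer surplus is the triangle under demand above P*: (1/2)(7)(122 - 87) = (1/2)(7)(35) = 122.5.

122.50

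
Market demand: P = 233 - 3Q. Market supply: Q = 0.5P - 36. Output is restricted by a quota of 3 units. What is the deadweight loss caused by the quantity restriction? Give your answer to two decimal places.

Rewriting supply in inverse form: P = 72 + 2Q.
Unrestricted equilibrium: Q* = (233 - 72)/(3 + 2) = 32.2.
At Q = 3 the demand price is 233 - 3(3) = 224 and the supply price is 72 + 2(3) = 78.
Deadweight loss is the triangle between the curves from 3 to 32.2: (1/2)(224 - 78)(32.2 - 3) = 2131.6.

2131.60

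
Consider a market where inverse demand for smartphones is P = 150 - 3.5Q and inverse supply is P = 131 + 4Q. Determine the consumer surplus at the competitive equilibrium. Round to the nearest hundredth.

Equilibrium: 150 - 3.5Q = 131 + 4Q, so Q* = 2.5333 and P* = 141.1333.
Consumer surplus is the triangle under demand above P*: (1/2)(2.5333)(150 - 141.1333) = (1/2)(2.5333)(8.8667) = 11.2311.

11.23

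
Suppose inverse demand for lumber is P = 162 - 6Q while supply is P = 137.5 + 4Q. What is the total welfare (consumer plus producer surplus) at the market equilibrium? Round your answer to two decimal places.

30.01

Set 162 - 6Q = 137.5 + 4Q, which gives 24.5 = 10Q, so Q* = 2.45 and P* = 162 - 6(2.45) = 147.3.
Total surplus is the full triangle between the curves from 0 to Q*: (1/2)(2.45)(162 - 137.5) = 30.0125.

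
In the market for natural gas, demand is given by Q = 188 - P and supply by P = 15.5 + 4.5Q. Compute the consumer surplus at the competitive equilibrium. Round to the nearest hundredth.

491.84

Rewriting demand in inverse form: P = 188 - Q.
Setting demand equal to supply, 172.5 = 5.5Q, so Q* = 31.3636 and P* = 156.6364.
CS is the area between the demand curve and P* from 0 to Q*: (1/2)(31.3636)(31.3636) = 491.8388.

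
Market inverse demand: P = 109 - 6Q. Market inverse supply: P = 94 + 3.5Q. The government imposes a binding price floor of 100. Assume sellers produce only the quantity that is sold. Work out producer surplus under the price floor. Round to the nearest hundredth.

5.06

Free-market equilibrium: 109 - 6Q = 94 + 3.5Q gives Q* = 1.5789, P* = 99.5263.
At the floor price 100, quantity demanded is (109 - 100)/6 = 1.5; demand is the short side, so Q = 1.5 trades at P = 100.
The supply price at Q = 1.5 is 99.25. PS is the trapezoid between 100 and supply over [0, 1.5]: (1/2)[(100 - 94) + (100 - 99.25)](1.5) = 5.0625.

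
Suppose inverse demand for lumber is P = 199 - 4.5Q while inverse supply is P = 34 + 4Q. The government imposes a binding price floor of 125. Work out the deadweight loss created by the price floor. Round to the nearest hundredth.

Without the control, 199 - 4.5Q = 34 + 4Q so Q* = 19.4118 and P* = 111.6471.
At P = 125, buyers demand (199 - 125)/4.5 = 16.4444 while sellers would supply more, so the quantity traded is 16.4444 at price 125.
The lost-trades triangle has base Q* - 16.4444 = 2.9673 and height equal to the gap between the curves at Q = 16.4444, which is 125 - 99.7778 = 25.2222. DWL = (1/2)(2.9673)(25.2222) = 37.4212.

37.42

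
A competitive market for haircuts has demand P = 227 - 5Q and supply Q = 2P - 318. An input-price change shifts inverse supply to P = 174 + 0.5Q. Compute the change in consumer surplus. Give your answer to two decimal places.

Rewriting supply in inverse form: P = 159 + 0.5Q.
Initial equilibrium: Q_0 = 12.3636, P_0 = 165.1818; CS_0 = (1/2)(12.3636)(61.8182) = 382.1488, PS_0 = (1/2)(12.3636)(6.1818) = 38.2149.
New equilibrium: 227 - 5Q = 174 + 0.5Q gives Q_1 = 9.6364, P_1 = 178.8182; CS_1 = 232.1488, PS_1 = 23.2149.
Change in consumer surplus = 232.1488 - 382.1488 = -150.

-150.00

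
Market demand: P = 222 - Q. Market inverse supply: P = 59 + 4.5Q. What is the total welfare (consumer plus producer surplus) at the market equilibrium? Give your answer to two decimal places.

Setting demand equal to supply, 163 = 5.5Q, so Q* = 29.6364 and P* = 192.3636.
Total surplus is the full triangle between the curves from 0 to Q*: (1/2)(29.6364)(222 - 59) = 2415.3636.

2415.36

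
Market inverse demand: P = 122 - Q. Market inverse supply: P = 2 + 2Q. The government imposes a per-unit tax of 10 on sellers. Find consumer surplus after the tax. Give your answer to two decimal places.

Without the tax, 122 - Q = 2 + 2Q so Q* = 40 and P* = 82.
With the tax, sellers need 10 more per unit: 122 - Q = 2 + 2Q + 10, so Q_t = 36.6667. Buyers pay P_b = 85.3333; sellers receive P_s = P_b - 10 = 75.3333.
Consumer surplus is the triangle under demand above P_b: (1/2)(36.6667)(122 - 85.3333) = 672.2222.

672.22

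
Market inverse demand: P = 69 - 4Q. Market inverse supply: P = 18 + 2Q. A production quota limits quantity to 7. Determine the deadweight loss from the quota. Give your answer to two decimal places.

Without the quota, 69 - 4Q = 18 + 2Q gives Q* = 8.5.
At Q = 7 the demand price is 69 - 4(7) = 41 and the supply price is 18 + 2(7) = 32.
Deadweight loss is the triangle between the curves from 7 to 8.5: (1/2)(41 - 32)(8.5 - 7) = 6.75.

6.75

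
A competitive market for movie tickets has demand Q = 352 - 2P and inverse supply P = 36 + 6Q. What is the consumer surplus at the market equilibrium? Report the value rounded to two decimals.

Rewriting demand in inverse form: P = 176 - 0.5Q.
Equilibrium: 176 - 0.5Q = 36 + 6Q, so Q* = 21.5385 and P* = 165.2308.
CS is the area between the demand curve and P* from 0 to Q*: (1/2)(21.5385)(10.7692) = 115.9763.

115.98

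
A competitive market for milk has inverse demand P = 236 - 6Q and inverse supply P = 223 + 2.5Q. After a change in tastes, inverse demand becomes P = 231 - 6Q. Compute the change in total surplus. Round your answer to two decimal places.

-6.18

Initial equilibrium: Q_0 = 1.5294, P_0 = 226.8235; CS_0 = (1/2)(1.5294)(9.1765) = 7.0173, PS_0 = (1/2)(1.5294)(3.8235) = 2.9239.
New equilibrium: 231 - 6Q = 223 + 2.5Q gives Q_1 = 0.9412, P_1 = 225.3529; CS_1 = 2.6574, PS_1 = 1.1073.
Change in total surplus = (2.6574 + 1.1073) - (7.0173 + 2.9239) = -6.1765.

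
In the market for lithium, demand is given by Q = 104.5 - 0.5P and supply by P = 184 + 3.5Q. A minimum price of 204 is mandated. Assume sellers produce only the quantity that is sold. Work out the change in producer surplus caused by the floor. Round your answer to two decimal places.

2.91

Rewriting demand in inverse form: P = 209 - 2Q.
Without the control, 209 - 2Q = 184 + 3.5Q so Q* = 4.5455 and P* = 199.9091.
At P = 204, buyers demand (209 - 204)/2 = 2.5 while sellers would supply more, so the quantity traded is 2.5 at price 204.
PS goes from (1/2)(4.5455)(15.9091) = 36.157 to 39.0625 (computed as (204 - 184)(2.5) - (1/2)(3.5)(2.5)^2), a change of 2.9055.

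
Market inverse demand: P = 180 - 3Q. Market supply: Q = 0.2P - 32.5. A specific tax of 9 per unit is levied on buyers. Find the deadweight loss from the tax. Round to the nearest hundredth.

5.06

Rewriting supply in inverse form: P = 162.5 + 5Q.
Without the tax, 180 - 3Q = 162.5 + 5Q so Q* = 2.1875 and P* = 173.4375.
A tax on buyers shifts demand down by 9: (180 - 9) - 3Q = 162.5 + 5Q, so Q_t = 1.0625. Buyers pay P_b = 176.8125; sellers receive P_s = P_b - 9 = 167.8125.
Deadweight loss is the triangle between the curves from Q_t to Q*: (1/2)(2.1875 - 1.0625)(9) = 5.0625.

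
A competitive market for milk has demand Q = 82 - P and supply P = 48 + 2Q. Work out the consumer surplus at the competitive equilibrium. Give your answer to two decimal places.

Rewriting demand in inverse form: P = 82 - Q.
Set 82 - Q = 48 + 2Q, which gives 34 = 3Q, so Q* = 11.3333 and P* = 82 - (11.3333) = 70.6667.
Consumer surplus is the triangle under demand above P*: (1/2)(11.3333)(82 - 70.6667) = (1/2)(11.3333)(11.3333) = 64.2222.

64.22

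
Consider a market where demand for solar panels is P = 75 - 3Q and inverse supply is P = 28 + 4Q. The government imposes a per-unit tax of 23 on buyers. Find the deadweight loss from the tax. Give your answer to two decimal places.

Pre-tax equilibrium: 75 - 3Q = 28 + 4Q gives Q* = 6.7143, P* = 54.8571.
With the tax, buyers' net willingness to pay falls by 23: (75 - 23) - 3Q = 28 + 4Q, so Q_t = 3.4286. Buyers pay P_b = 64.7143; sellers receive P_s = P_b - 23 = 41.7143.
The welfare triangle lost has base Q* - Q_t = 3.2857 and height t = 23, so DWL = (1/2)(3.2857)(23) = 37.7857.

37.79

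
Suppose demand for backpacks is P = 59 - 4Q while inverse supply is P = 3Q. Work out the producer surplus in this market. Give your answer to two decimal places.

106.56

Equilibrium: 59 - 4Q = 3Q, so Q* = 8.4286 and P* = 25.2857.
PS is the area between P* and the supply curve from 0 to Q*: (1/2)(8.4286)(25.2857) = 106.5612.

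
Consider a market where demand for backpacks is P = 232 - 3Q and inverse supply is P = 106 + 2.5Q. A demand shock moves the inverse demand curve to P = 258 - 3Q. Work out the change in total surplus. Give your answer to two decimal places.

657.09

Initial equilibrium: Q_0 = 22.9091, P_0 = 163.2727; CS_0 = (1/2)(22.9091)(68.7273) = 787.2397, PS_0 = (1/2)(22.9091)(57.2727) = 656.0331.
New equilibrium: 258 - 3Q = 106 + 2.5Q gives Q_1 = 27.6364, P_1 = 175.0909; CS_1 = 1145.6529, PS_1 = 954.7107.
Change in total surplus = (1145.6529 + 954.7107) - (787.2397 + 656.0331) = 657.0909.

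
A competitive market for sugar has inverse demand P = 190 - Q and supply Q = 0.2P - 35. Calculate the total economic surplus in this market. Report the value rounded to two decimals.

Rewriting supply in inverse form: P = 175 + 5Q.
Set 190 - Q = 175 + 5Q, which gives 15 = 6Q, so Q* = 2.5 and P* = 190 - (2.5) = 187.5.
CS = (1/2)(2.5)(2.5) = 3.125 and PS = (1/2)(2.5)(12.5) = 15.625, so total surplus = 18.75.

18.75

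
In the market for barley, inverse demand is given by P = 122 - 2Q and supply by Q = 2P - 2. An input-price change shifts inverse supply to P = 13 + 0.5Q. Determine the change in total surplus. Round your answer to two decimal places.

Rewriting supply in inverse form: P = 1 + 0.5Q.
Initial equilibrium: Q_0 = 48.4, P_0 = 25.2; CS_0 = (1/2)(48.4)(96.8) = 2342.56, PS_0 = (1/2)(48.4)(24.2) = 585.64.
New equilibrium: 122 - 2Q = 13 + 0.5Q gives Q_1 = 43.6, P_1 = 34.8; CS_1 = 1900.96, PS_1 = 475.24.
Change in total surplus = (1900.96 + 475.24) - (2342.56 + 585.64) = -552.

-552.00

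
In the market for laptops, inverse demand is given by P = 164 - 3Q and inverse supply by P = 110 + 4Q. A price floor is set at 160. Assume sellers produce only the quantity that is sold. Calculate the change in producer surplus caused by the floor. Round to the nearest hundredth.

-55.91

Without the control, 164 - 3Q = 110 + 4Q so Q* = 7.7143 and P* = 140.8571.
At P = 160, buyers demand (164 - 160)/3 = 1.3333 while sellers would supply more, so the quantity traded is 1.3333 at price 160.
PS goes from (1/2)(7.7143)(30.8571) = 119.0204 to 63.1111 (computed as (160 - 110)(1.3333) - (1/2)(4)(1.3333)^2), a change of -55.9093.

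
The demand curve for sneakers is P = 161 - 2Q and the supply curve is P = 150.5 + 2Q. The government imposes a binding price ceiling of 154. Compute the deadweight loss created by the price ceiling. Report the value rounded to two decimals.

1.53

Free-market equilibrium: 161 - 2Q = 150.5 + 2Q gives Q* = 2.625, P* = 155.75.
At the ceiling price 154, quantity supplied is (154 - 150.5)/2 = 1.75; supply is the short side, so Q = 1.75 trades at P = 154.
At Q = 1.75 the demand price is 157.5 and the supply price is 154. Deadweight loss is the triangle between the curves from 1.75 to 2.625: (1/2)(157.5 - 154)(2.625 - 1.75) = 1.5312.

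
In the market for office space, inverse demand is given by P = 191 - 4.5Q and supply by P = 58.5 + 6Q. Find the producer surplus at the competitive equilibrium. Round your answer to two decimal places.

Setting demand equal to supply, 132.5 = 10.5Q, so Q* = 12.619 and P* = 134.2143.
Producer surplus is the triangle above supply below P*: (1/2)(12.619)(134.2143 - 58.5) = (1/2)(12.619)(75.7143) = 477.7211.

477.72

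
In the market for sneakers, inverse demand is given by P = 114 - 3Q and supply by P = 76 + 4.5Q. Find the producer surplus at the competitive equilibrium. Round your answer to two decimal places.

Setting demand equal to supply, 38 = 7.5Q, so Q* = 5.0667 and P* = 98.8.
Producer surplus is the triangle above supply below P*: (1/2)(5.0667)(98.8 - 76) = (1/2)(5.0667)(22.8) = 57.76.

57.76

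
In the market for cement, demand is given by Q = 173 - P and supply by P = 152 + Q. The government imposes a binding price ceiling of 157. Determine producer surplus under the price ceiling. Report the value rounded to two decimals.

Rewriting demand in inverse form: P = 173 - Q.
Without the control, 173 - Q = 152 + Q so Q* = 10.5 and P* = 162.5.
At the ceiling price 157, quantity supplied is (157 - 152)/1 = 5; supply is the short side, so Q = 5 trades at P = 157.
PS is the triangle above supply below 157: (1/2)(5)(157 - 152) = 12.5.

12.50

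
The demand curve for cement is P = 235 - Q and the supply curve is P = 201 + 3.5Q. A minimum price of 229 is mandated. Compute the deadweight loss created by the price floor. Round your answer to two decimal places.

Free-market equilibrium: 235 - Q = 201 + 3.5Q gives Q* = 7.5556, P* = 227.4444.
At the floor price 229, quantity demanded is (235 - 229)/1 = 6; demand is the short side, so Q = 6 trades at P = 229.
At Q = 6 the demand price is 229 and the supply price is 222. Deadweight loss is the triangle between the curves from 6 to 7.5556: (1/2)(229 - 222)(7.5556 - 6) = 5.4444.

5.44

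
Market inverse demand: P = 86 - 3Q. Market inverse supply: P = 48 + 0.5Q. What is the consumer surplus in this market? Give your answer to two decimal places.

Set 86 - 3Q = 48 + 0.5Q, which gives 38 = 3.5Q, so Q* = 10.8571 and P* = 86 - 3(10.8571) = 53.4286.
Consumer surplus is the triangle under demand above P*: (1/2)(10.8571)(86 - 53.4286) = (1/2)(10.8571)(32.5714) = 176.8163.

176.82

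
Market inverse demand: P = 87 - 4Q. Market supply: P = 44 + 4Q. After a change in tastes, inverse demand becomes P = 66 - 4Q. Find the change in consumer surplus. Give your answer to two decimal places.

-42.66

Initial equilibrium: Q_0 = 5.375, P_0 = 65.5; CS_0 = (1/2)(5.375)(21.5) = 57.7812, PS_0 = (1/2)(5.375)(21.5) = 57.7812.
New equilibrium: 66 - 4Q = 44 + 4Q gives Q_1 = 2.75, P_1 = 55; CS_1 = 15.125, PS_1 = 15.125.
Change in consumer surplus = 15.125 - 57.7812 = -42.6562.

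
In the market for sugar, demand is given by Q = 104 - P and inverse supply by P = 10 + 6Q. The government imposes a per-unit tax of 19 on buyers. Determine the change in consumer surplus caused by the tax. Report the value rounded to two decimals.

-32.77

Rewriting demand in inverse form: P = 104 - Q.
Pre-tax equilibrium: 104 - Q = 10 + 6Q gives Q* = 13.4286, P* = 90.5714.
With the tax, buyers' net willingness to pay falls by 19: (104 - 19) - Q = 10 + 6Q, so Q_t = 10.7143. Buyers pay P_b = 93.2857; sellers receive P_s = P_b - 19 = 74.2857.
CS falls from (1/2)(13.4286)(13.4286) = 90.1633 to (1/2)(10.7143)(10.7143) = 57.398, a change of -32.7653.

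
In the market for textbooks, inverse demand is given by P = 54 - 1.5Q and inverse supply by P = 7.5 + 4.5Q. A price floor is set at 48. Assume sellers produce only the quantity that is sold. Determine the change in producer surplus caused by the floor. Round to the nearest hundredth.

Without the control, 54 - 1.5Q = 7.5 + 4.5Q so Q* = 7.75 and P* = 42.375.
At the floor price 48, quantity demanded is (54 - 48)/1.5 = 4; demand is the short side, so Q = 4 trades at P = 48.
PS goes from (1/2)(7.75)(34.875) = 135.1406 to 126 (computed as (48 - 7.5)(4) - (1/2)(4.5)(4)^2), a change of -9.1406.

-9.14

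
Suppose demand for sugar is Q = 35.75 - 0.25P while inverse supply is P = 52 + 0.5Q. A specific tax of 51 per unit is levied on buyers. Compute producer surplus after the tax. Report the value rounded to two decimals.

Rewriting demand in inverse form: P = 143 - 4Q.
Pre-tax equilibrium: 143 - 4Q = 52 + 0.5Q gives Q* = 20.2222, P* = 62.1111.
A tax on buyers shifts demand down by 51: (143 - 51) - 4Q = 52 + 0.5Q, so Q_t = 8.8889. Buyers pay P_b = 107.4444; sellers receive P_s = P_b - 51 = 56.4444.
PS = (1/2)(Q_t)(P_s - 52) = (1/2)(8.8889)(4.4444) = 19.7531.

19.75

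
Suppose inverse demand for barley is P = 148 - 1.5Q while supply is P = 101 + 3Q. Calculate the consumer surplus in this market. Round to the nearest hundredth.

Set 148 - 1.5Q = 101 + 3Q, which gives 47 = 4.5Q, so Q* = 10.4444 and P* = 148 - 1.5(10.4444) = 132.3333.
The demand choke price is 148, so CS = (1/2)(Q*)(148 - P*) = (1/2)(10.4444)(15.6667) = 81.8148.

81.81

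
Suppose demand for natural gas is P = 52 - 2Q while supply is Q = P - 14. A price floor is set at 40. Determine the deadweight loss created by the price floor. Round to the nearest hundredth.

Rewriting supply in inverse form: P = 14 + Q.
Free-market equilibrium: 52 - 2Q = 14 + Q gives Q* = 12.6667, P* = 26.6667.
At P = 40, buyers demand (52 - 40)/2 = 6 while sellers would supply more, so the quantity traded is 6 at price 40.
The lost-trades triangle has base Q* - 6 = 6.6667 and height equal to the gap between the curves at Q = 6, which is 40 - 20 = 20. DWL = (1/2)(6.6667)(20) = 66.6667.

66.67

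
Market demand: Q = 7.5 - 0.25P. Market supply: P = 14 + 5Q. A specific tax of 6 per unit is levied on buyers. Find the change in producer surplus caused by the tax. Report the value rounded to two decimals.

-4.81

Rewriting demand in inverse form: P = 30 - 4Q.
Pre-tax equilibrium: 30 - 4Q = 14 + 5Q gives Q* = 1.7778, P* = 22.8889.
With the tax, buyers' net willingness to pay falls by 6: (30 - 6) - 4Q = 14 + 5Q, so Q_t = 1.1111. Buyers pay P_b = 25.5556; sellers receive P_s = P_b - 6 = 19.5556.
Producers lose the trapezoid between P_s and P* out to Q_t plus the triangle from Q_t to Q*: change in PS = 3.0864 - 7.9012 = -4.8148.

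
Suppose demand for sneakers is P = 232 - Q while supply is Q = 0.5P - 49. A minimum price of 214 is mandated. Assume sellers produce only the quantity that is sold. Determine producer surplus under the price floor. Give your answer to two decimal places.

1764.00

Rewriting supply in inverse form: P = 98 + 2Q.
Free-market equilibrium: 232 - Q = 98 + 2Q gives Q* = 44.6667, P* = 187.3333.
At P = 214, buyers demand (232 - 214)/1 = 18 while sellers would supply more, so the quantity traded is 18 at price 214.
The supply price at Q = 18 is 134. PS is the trapezoid between 214 and supply over [0, 18]: (1/2)[(214 - 98) + (214 - 134)](18) = 1764.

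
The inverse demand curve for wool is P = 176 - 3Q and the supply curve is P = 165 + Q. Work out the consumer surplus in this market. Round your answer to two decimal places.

Equilibrium: 176 - 3Q = 165 + Q, so Q* = 2.75 and P* = 167.75.
Consumer surplus is the triangle under demand above P*: (1/2)(2.75)(176 - 167.75) = (1/2)(2.75)(8.25) = 11.3438.

11.34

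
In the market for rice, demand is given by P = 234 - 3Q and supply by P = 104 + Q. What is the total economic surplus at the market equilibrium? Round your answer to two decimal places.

Setting demand equal to supply, 130 = 4Q, so Q* = 32.5 and P* = 136.5.
Total surplus is the full triangle between the curves from 0 to Q*: (1/2)(32.5)(234 - 104) = 2112.5.

2112.50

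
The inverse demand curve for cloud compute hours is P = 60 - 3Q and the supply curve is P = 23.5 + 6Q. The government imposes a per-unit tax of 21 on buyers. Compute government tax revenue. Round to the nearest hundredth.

Pre-tax equilibrium: 60 - 3Q = 23.5 + 6Q gives Q* = 4.0556, P* = 47.8333.
With the tax, buyers' net willingness to pay falls by 21: (60 - 21) - 3Q = 23.5 + 6Q, so Q_t = 1.7222. Buyers pay P_b = 54.8333; sellers receive P_s = P_b - 21 = 33.8333.
Revenue is the tax times quantity traded: 21 x 1.7222 = 36.1667.

36.17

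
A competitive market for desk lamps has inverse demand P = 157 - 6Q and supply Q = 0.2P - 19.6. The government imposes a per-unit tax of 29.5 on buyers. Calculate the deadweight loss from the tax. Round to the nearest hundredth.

39.56

Rewriting supply in inverse form: P = 98 + 5Q.
Without the tax, 157 - 6Q = 98 + 5Q so Q* = 5.3636 and P* = 124.8182.
With the tax, buyers' net willingness to pay falls by 29.5: (157 - 29.5) - 6Q = 98 + 5Q, so Q_t = 2.6818. Buyers pay P_b = 140.9091; sellers receive P_s = P_b - 29.5 = 111.4091.
The welfare triangle lost has base Q* - Q_t = 2.6818 and height t = 29.5, so DWL = (1/2)(2.6818)(29.5) = 39.5568.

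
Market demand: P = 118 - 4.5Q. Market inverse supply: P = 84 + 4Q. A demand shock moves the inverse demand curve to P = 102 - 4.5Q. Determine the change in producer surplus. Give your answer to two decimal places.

-23.03

Initial equilibrium: Q_0 = 4, P_0 = 100; CS_0 = (1/2)(4)(18) = 36, PS_0 = (1/2)(4)(16) = 32.
New equilibrium: 102 - 4.5Q = 84 + 4Q gives Q_1 = 2.1176, P_1 = 92.4706; CS_1 = 10.09, PS_1 = 8.9689.
Change in producer surplus = 8.9689 - 32 = -23.0311.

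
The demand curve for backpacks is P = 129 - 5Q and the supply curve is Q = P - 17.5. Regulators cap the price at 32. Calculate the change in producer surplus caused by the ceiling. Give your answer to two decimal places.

-67.55

Rewriting supply in inverse form: P = 17.5 + Q.
Free-market equilibrium: 129 - 5Q = 17.5 + Q gives Q* = 18.5833, P* = 36.0833.
At P = 32, sellers supply (32 - 17.5)/1 = 14.5 while buyers want more, so the quantity traded is 14.5 at price 32.
PS goes from (1/2)(18.5833)(18.5833) = 172.6701 to 105.125 (computed as (32 - 17.5)(14.5) - (1/2)(1)(14.5)^2), a change of -67.5451.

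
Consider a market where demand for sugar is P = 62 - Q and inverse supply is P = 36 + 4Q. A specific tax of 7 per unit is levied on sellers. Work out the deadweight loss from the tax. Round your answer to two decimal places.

4.90

Pre-tax equilibrium: 62 - Q = 36 + 4Q gives Q* = 5.2, P* = 56.8.
A tax on sellers shifts supply up by 7: 62 - Q = 36 + 4Q + 7, so Q_t = 3.8. Buyers pay P_b = 58.2; sellers receive P_s = P_b - 7 = 51.2.
Deadweight loss is the triangle between the curves from Q_t to Q*: (1/2)(5.2 - 3.8)(7) = 4.9.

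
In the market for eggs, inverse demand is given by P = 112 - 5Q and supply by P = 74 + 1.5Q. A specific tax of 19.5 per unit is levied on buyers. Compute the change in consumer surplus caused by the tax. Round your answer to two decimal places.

Pre-tax equilibrium: 112 - 5Q = 74 + 1.5Q gives Q* = 5.8462, P* = 82.7692.
A tax on buyers shifts demand down by 19.5: (112 - 19.5) - 5Q = 74 + 1.5Q, so Q_t = 2.8462. Buyers pay P_b = 97.7692; sellers receive P_s = P_b - 19.5 = 78.2692.
Consumers lose the trapezoid between P* and P_b out to Q_t plus the triangle from Q_t to Q*: change in CS = 20.2515 - 85.4438 = -65.1923.

-65.19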